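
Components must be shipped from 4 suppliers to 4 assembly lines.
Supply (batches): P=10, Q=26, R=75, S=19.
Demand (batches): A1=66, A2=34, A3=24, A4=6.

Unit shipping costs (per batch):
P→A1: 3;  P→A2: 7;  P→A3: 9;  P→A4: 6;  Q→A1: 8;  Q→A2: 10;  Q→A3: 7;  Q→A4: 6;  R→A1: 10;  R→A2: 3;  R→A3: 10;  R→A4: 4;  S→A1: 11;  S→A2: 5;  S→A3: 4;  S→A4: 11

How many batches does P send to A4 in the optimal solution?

0

Solving gives:
  P->A1: 10 batches
  Q->A1: 21 batches
  Q->A3: 5 batches
  R->A1: 35 batches
  R->A2: 34 batches
  R->A4: 6 batches
  S->A3: 19 batches
Total cost = 785.
The route P→A4 is not used.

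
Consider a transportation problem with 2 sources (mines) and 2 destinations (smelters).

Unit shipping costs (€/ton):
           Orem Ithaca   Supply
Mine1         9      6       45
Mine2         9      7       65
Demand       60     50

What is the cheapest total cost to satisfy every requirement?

845

An optimal shipping plan:
  Mine1 to Ithaca: 45 × €6 = €270
  Mine2 to Orem: 60 × €9 = €540
  Mine2 to Ithaca: 5 × €7 = €35
Total = 270 + 540 + 35 = €845.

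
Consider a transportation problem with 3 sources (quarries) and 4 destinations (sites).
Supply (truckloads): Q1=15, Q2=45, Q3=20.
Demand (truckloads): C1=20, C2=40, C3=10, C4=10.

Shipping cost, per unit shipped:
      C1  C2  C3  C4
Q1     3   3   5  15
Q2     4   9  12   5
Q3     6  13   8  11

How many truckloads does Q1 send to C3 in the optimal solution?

0

Optimal shipments:
  Q1 to C2: 15 × 3 = 45
  Q2 to C1: 10 × 4 = 40
  Q2 to C2: 25 × 9 = 225
  Q2 to C4: 10 × 5 = 50
  Q3 to C1: 10 × 6 = 60
  Q3 to C3: 10 × 8 = 80
Total cost = 500.
The route Q1→C3 is not used.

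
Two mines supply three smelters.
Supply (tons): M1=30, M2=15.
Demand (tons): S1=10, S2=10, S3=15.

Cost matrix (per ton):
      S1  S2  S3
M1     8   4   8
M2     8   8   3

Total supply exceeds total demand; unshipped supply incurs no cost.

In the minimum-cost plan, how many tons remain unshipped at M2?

An optimal plan:
  M1→S1: 10 × 8 = 80
  M1→S2: 10 × 4 = 40
  M2→S3: 15 × 3 = 45
Total cost = 165.
M2 ships 15 of its 15, leaving 0.

0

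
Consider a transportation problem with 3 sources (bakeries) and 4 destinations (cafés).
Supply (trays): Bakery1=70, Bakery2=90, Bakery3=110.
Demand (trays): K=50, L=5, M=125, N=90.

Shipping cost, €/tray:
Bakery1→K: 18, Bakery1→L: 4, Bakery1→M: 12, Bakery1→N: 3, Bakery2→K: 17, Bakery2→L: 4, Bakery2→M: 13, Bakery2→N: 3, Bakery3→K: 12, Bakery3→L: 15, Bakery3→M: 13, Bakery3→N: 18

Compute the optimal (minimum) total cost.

An optimal shipping plan:
  Bakery1->L: 5 × €4 = €20
  Bakery1->M: 65 × €12 = €780
  Bakery2->N: 90 × €3 = €270
  Bakery3->K: 50 × €12 = €600
  Bakery3->M: 60 × €13 = €780
Total = 20 + 780 + 270 + 600 + 780 = €2450.

2450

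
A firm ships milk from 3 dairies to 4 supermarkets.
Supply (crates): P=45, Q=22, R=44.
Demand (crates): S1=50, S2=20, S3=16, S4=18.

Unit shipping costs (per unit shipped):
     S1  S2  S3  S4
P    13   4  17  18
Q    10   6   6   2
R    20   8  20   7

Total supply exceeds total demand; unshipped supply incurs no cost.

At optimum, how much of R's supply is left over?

Minimum-cost shipments:
  P to S1: 44 crates
  P to S2: 1 crates
  Q to S1: 6 crates
  Q to S3: 16 crates
  R to S2: 19 crates
  R to S4: 18 crates
Total cost = 1010.
R ships 37 of its 44, leaving 7.

7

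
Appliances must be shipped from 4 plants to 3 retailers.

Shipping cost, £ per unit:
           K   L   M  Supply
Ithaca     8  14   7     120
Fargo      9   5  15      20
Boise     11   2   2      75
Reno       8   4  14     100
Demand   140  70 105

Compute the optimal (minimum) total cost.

1780

An optimal shipping plan:
  Ithaca to K: 90 × £8 = £720
  Ithaca to M: 30 × £7 = £210
  Fargo to K: 20 × £9 = £180
  Boise to M: 75 × £2 = £150
  Reno to K: 30 × £8 = £240
  Reno to L: 70 × £4 = £280
Total = 720 + 210 + 180 + 150 + 240 + 280 = £1780.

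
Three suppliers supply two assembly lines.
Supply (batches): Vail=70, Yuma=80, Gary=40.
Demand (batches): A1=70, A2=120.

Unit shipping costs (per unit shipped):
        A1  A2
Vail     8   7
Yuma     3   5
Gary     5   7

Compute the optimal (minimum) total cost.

One minimum-cost allocation:
  Vail to A2: 70 × 7 = 490
  Yuma to A1: 70 × 3 = 210
  Yuma to A2: 10 × 5 = 50
  Gary to A2: 40 × 7 = 280
Total = 490 + 210 + 50 + 280 = 1030.
(Supply check: Vail ships 70; Yuma ships 80; Gary ships 40.)

1030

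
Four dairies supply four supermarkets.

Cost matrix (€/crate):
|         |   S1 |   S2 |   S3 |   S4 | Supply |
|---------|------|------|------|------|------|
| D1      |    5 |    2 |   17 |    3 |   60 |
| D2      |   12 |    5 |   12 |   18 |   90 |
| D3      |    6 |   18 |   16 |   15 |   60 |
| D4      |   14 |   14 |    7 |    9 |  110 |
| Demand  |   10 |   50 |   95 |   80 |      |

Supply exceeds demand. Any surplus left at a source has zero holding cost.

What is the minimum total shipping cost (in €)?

A cheapest plan:
  D1–S4: 60 × €3 = €180
  D2–S2: 50 × €5 = €250
  D2–S3: 5 × €12 = €60
  D3–S1: 10 × €6 = €60
  D4–S3: 90 × €7 = €630
  D4–S4: 20 × €9 = €180
Total = 180 + 250 + 60 + 60 + 630 + 180 = €1360.
(Supply check: D1 ships 60; D2 ships 55; D3 ships 10; D4 ships 110.)

1360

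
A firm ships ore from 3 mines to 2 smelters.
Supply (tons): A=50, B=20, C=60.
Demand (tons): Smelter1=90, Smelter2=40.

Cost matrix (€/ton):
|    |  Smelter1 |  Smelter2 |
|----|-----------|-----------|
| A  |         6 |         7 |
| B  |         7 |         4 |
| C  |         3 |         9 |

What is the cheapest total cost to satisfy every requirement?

One minimum-cost allocation:
  A->Smelter1: 30 × €6 = €180
  A->Smelter2: 20 × €7 = €140
  B->Smelter2: 20 × €4 = €80
  C->Smelter1: 60 × €3 = €180
Total = 180 + 140 + 80 + 180 = €580.

580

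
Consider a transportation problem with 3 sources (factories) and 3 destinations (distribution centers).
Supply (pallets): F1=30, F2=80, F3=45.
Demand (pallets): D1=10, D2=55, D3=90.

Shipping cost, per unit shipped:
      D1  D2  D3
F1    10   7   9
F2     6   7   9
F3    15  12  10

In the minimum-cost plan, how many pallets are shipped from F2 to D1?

10

Optimal shipments:
  F1 to D3: 30 pallets
  F2 to D1: 10 pallets
  F2 to D2: 55 pallets
  F2 to D3: 15 pallets
  F3 to D3: 45 pallets
Total cost = 1300.
So F2→D1 carries 10 pallets.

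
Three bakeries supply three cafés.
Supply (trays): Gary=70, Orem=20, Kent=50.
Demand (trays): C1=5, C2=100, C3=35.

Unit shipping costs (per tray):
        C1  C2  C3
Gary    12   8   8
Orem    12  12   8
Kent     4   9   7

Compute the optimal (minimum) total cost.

1115

A cheapest plan:
  Gary to C2: 70 × 8 = 560
  Orem to C3: 20 × 8 = 160
  Kent to C1: 5 × 4 = 20
  Kent to C2: 30 × 9 = 270
  Kent to C3: 15 × 7 = 105
Total = 560 + 160 + 20 + 270 + 105 = 1115.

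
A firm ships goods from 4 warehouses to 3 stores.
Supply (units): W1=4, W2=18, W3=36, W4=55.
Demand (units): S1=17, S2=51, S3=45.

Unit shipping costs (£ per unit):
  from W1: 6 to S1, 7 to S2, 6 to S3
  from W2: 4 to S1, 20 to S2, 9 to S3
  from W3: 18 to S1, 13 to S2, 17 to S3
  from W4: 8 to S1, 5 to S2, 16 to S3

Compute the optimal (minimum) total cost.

An optimal shipping plan:
  W1–S3: 4 × £6 = £24
  W2–S1: 13 × £4 = £52
  W2–S3: 5 × £9 = £45
  W3–S3: 36 × £17 = £612
  W4–S1: 4 × £8 = £32
  W4–S2: 51 × £5 = £255
Total = 24 + 52 + 45 + 612 + 32 + 255 = £1020.

1020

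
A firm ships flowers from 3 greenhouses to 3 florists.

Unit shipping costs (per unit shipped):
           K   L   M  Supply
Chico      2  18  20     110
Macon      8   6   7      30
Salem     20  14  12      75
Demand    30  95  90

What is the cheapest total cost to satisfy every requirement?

An optimal shipping plan:
  Chico→K: 30 × 2 = 60
  Chico→L: 80 × 18 = 1440
  Macon→L: 15 × 6 = 90
  Macon→M: 15 × 7 = 105
  Salem→M: 75 × 12 = 900
Total = 60 + 1440 + 90 + 105 + 900 = 2595.
(Supply check: Chico ships 110; Macon ships 30; Salem ships 75.)

2595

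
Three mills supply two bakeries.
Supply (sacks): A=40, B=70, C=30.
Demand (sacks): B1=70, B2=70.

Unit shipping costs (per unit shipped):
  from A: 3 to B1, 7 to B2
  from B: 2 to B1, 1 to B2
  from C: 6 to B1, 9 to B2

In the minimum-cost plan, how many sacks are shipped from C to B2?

Optimal shipments:
  A→B1: 40 × 3 = 120
  B→B2: 70 × 1 = 70
  C→B1: 30 × 6 = 180
Total cost = 370.
The route C→B2 is not used.

0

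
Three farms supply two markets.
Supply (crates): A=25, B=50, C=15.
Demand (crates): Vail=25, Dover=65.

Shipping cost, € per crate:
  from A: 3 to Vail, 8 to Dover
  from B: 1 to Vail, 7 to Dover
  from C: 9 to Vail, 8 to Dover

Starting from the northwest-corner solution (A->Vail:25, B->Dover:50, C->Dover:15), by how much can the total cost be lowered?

Current plan cost = 25·3 + 50·7 + 15·8 = €545.
Optimal plan:
  A→Dover: 25 crates
  B→Vail: 25 crates
  B→Dover: 25 crates
  C→Dover: 15 crates
Optimal cost = €520.
Saving = 545 − 520 = €25.

25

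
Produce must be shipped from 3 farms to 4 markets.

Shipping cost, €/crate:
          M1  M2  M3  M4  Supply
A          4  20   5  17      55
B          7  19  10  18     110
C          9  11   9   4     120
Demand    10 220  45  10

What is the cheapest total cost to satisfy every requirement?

3605

An optimal shipping plan:
  A->M1: 10 × €4 = €40
  A->M3: 45 × €5 = €225
  B->M2: 110 × €19 = €2090
  C->M2: 110 × €11 = €1210
  C->M4: 10 × €4 = €40
Total = 40 + 225 + 2090 + 1210 + 40 = €3605.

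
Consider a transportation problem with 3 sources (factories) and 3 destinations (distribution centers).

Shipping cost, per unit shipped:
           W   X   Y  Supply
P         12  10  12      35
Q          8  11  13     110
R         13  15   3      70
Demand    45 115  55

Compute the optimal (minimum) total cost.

1815

One minimum-cost allocation:
  P->X: 35 × 10 = 350
  Q->W: 45 × 8 = 360
  Q->X: 65 × 11 = 715
  R->X: 15 × 15 = 225
  R->Y: 55 × 3 = 165
Total = 350 + 360 + 715 + 225 + 165 = 1815.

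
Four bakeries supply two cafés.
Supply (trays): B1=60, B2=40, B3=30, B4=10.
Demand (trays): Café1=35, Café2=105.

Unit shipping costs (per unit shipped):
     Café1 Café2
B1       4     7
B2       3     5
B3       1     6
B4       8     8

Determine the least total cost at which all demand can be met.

715

Optimal allocation:
  B1–Café1: 5 × 4 = 20
  B1–Café2: 55 × 7 = 385
  B2–Café2: 40 × 5 = 200
  B3–Café1: 30 × 1 = 30
  B4–Café2: 10 × 8 = 80
Total = 20 + 385 + 200 + 30 + 80 = 715.
(Supply check: B1 ships 60; B2 ships 40; B3 ships 30; B4 ships 10.)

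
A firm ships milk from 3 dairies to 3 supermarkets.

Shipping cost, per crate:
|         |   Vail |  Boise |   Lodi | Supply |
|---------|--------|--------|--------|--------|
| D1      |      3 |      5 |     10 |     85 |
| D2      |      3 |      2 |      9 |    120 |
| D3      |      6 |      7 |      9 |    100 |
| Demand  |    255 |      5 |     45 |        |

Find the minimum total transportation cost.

A cheapest plan:
  D1→Vail: 85 crates
  D2→Vail: 115 crates
  D2→Boise: 5 crates
  D3→Vail: 55 crates
  D3→Lodi: 45 crates
Total cost = 1345.

1345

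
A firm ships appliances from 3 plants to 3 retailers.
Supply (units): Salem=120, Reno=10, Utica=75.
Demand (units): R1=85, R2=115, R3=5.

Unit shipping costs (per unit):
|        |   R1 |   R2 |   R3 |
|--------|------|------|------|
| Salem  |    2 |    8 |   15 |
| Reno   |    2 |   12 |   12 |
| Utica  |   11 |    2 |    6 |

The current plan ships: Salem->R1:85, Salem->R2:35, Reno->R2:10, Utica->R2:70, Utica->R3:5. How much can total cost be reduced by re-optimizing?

40

Current plan cost = 85·2 + 35·8 + 10·12 + 70·2 + 5·6 = 740.
Optimal plan:
  Salem->R1: 75 × 2 = 150
  Salem->R2: 45 × 8 = 360
  Reno->R1: 10 × 2 = 20
  Utica->R2: 70 × 2 = 140
  Utica->R3: 5 × 6 = 30
Optimal cost = 700.
Saving = 740 − 700 = 40.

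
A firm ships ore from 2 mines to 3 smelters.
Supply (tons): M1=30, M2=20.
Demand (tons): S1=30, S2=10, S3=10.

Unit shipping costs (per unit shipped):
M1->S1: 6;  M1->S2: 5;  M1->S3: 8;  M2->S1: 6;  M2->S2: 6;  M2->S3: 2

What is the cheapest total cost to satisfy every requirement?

250

An optimal shipping plan:
  M1→S1: 20 tons
  M1→S2: 10 tons
  M2→S1: 10 tons
  M2→S3: 10 tons
Total cost = 250.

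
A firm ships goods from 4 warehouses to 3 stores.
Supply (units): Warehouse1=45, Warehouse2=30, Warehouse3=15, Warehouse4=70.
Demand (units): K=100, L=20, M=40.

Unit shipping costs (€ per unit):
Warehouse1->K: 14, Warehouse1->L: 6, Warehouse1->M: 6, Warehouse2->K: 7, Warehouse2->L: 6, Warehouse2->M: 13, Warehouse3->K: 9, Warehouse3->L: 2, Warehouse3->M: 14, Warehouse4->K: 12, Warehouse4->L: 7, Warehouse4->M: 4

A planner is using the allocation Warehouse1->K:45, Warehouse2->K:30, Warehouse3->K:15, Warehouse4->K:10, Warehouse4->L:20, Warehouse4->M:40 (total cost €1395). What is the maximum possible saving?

60

Current plan cost = 45·14 + 30·7 + 15·9 + 10·12 + 20·7 + 40·4 = €1395.
Optimal plan:
  Warehouse1 to L: 20 units
  Warehouse1 to M: 25 units
  Warehouse2 to K: 30 units
  Warehouse3 to K: 15 units
  Warehouse4 to K: 55 units
  Warehouse4 to M: 15 units
Optimal cost = €1335.
Saving = 1395 − 1335 = €60.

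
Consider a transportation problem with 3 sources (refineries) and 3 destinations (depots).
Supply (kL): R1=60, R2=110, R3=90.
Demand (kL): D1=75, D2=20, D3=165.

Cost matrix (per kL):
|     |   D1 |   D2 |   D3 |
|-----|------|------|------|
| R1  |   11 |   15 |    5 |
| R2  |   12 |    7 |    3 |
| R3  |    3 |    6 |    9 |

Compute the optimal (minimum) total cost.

Optimal allocation:
  R1→D3: 60 × 5 = 300
  R2→D2: 5 × 7 = 35
  R2→D3: 105 × 3 = 315
  R3→D1: 75 × 3 = 225
  R3→D2: 15 × 6 = 90
Total = 300 + 35 + 315 + 225 + 90 = 965.

965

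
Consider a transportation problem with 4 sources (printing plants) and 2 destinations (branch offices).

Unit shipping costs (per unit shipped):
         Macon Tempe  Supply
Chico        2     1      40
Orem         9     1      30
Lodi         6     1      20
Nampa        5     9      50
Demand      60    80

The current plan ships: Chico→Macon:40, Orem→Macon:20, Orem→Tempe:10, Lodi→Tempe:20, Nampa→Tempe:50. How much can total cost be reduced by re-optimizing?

390

Current plan cost = 40·2 + 20·9 + 10·1 + 20·1 + 50·9 = 740.
Optimal plan:
  Chico–Macon: 10 boxes
  Chico–Tempe: 30 boxes
  Orem–Tempe: 30 boxes
  Lodi–Tempe: 20 boxes
  Nampa–Macon: 50 boxes
Optimal cost = 350.
Saving = 740 − 350 = 390.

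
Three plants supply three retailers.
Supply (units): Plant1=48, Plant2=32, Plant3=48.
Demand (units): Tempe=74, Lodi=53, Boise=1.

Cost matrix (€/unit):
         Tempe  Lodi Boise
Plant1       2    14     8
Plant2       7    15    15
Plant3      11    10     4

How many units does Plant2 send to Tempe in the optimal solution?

26

The minimum-cost plan:
  Plant1 to Tempe: 48 units
  Plant2 to Tempe: 26 units
  Plant2 to Lodi: 6 units
  Plant3 to Lodi: 47 units
  Plant3 to Boise: 1 units
Total cost = €842.
So Plant2→Tempe carries 26 units.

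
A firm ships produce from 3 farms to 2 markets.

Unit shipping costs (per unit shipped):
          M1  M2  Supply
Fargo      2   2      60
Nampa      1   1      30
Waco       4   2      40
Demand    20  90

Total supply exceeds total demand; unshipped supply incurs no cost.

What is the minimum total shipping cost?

190

One minimum-cost allocation:
  Fargo to M2: 60 × 2 = 120
  Nampa to M1: 20 × 1 = 20
  Nampa to M2: 10 × 1 = 10
  Waco to M2: 20 × 2 = 40
Total = 120 + 20 + 10 + 40 = 190.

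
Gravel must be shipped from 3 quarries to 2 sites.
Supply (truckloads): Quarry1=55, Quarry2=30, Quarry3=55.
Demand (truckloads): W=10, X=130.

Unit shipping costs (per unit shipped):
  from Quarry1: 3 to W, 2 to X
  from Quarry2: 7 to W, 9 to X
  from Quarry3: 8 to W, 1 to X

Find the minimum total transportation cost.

An optimal shipping plan:
  Quarry1→X: 55 truckloads
  Quarry2→W: 10 truckloads
  Quarry2→X: 20 truckloads
  Quarry3→X: 55 truckloads
Total cost = 415.

415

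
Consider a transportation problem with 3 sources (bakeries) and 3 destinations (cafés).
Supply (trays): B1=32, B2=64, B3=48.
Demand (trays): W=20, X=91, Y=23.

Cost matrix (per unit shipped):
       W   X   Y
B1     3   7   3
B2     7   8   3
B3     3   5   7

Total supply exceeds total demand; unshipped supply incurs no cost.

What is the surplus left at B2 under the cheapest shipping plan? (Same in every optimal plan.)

An optimal plan:
  B1 to W: 20 × 3 = 60
  B1 to X: 12 × 7 = 84
  B2 to X: 31 × 8 = 248
  B2 to Y: 23 × 3 = 69
  B3 to X: 48 × 5 = 240
Total cost = 701.
B2 ships 54 of its 64, leaving 10.

10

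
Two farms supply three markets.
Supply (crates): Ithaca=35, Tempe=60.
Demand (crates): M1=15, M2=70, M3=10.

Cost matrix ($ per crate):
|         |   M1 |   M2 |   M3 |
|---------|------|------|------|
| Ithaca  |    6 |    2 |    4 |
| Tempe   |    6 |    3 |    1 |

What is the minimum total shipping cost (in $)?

275

An optimal shipping plan:
  Ithaca→M2: 35 × $2 = $70
  Tempe→M1: 15 × $6 = $90
  Tempe→M2: 35 × $3 = $105
  Tempe→M3: 10 × $1 = $10
Total = 70 + 90 + 105 + 10 = $275.
(Supply check: Ithaca ships 35; Tempe ships 60.)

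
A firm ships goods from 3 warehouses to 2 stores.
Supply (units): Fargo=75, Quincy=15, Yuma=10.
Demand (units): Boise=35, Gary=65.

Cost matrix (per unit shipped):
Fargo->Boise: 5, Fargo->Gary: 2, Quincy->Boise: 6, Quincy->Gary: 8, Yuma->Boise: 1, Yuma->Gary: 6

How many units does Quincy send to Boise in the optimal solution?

Solving gives:
  Fargo to Boise: 10 × 5 = 50
  Fargo to Gary: 65 × 2 = 130
  Quincy to Boise: 15 × 6 = 90
  Yuma to Boise: 10 × 1 = 10
Total cost = 280.
So Quincy→Boise carries 15 units.

15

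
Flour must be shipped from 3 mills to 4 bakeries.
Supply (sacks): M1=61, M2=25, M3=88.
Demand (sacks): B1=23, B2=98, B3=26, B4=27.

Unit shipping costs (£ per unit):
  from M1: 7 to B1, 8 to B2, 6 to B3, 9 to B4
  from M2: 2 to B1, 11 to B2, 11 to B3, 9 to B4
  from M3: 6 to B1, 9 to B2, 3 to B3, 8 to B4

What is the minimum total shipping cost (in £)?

1163

A cheapest plan:
  M1 to B2: 61 × £8 = £488
  M2 to B1: 23 × £2 = £46
  M2 to B4: 2 × £9 = £18
  M3 to B2: 37 × £9 = £333
  M3 to B3: 26 × £3 = £78
  M3 to B4: 25 × £8 = £200
Total = 488 + 46 + 18 + 333 + 78 + 200 = £1163.
(Supply check: M1 ships 61; M2 ships 25; M3 ships 88.)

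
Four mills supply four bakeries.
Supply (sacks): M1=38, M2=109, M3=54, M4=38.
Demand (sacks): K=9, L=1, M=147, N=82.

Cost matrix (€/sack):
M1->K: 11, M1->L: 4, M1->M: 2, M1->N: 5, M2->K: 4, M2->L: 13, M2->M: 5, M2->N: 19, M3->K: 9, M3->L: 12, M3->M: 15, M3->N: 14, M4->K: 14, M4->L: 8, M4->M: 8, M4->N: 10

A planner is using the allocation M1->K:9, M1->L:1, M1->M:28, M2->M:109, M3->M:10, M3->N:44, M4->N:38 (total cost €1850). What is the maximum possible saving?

Current plan cost = 9·11 + 1·4 + 28·2 + 109·5 + 10·15 + 44·14 + 38·10 = €1850.
Optimal plan:
  M1->M: 38 × €2 = €76
  M2->M: 109 × €5 = €545
  M3->K: 9 × €9 = €81
  M3->L: 1 × €12 = €12
  M3->N: 44 × €14 = €616
  M4->N: 38 × €10 = €380
Optimal cost = €1710.
Saving = 1850 − 1710 = €140.

140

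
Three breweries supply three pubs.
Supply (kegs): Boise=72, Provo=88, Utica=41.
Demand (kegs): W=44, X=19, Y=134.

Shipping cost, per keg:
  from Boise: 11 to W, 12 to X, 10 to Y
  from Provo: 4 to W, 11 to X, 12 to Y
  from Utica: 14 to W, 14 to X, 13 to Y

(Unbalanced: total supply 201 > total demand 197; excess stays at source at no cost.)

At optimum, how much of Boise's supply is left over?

Minimum-cost shipments:
  Boise–Y: 72 × 10 = 720
  Provo–W: 44 × 4 = 176
  Provo–X: 19 × 11 = 209
  Provo–Y: 25 × 12 = 300
  Utica–Y: 37 × 13 = 481
Total cost = 1886.
Boise ships 72 of its 72, leaving 0.

0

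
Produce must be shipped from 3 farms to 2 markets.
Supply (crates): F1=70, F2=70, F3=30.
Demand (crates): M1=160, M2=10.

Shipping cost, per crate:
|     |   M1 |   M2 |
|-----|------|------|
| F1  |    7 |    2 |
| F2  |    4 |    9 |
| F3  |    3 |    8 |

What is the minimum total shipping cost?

810

One minimum-cost allocation:
  F1–M1: 60 crates
  F1–M2: 10 crates
  F2–M1: 70 crates
  F3–M1: 30 crates
Total cost = 810.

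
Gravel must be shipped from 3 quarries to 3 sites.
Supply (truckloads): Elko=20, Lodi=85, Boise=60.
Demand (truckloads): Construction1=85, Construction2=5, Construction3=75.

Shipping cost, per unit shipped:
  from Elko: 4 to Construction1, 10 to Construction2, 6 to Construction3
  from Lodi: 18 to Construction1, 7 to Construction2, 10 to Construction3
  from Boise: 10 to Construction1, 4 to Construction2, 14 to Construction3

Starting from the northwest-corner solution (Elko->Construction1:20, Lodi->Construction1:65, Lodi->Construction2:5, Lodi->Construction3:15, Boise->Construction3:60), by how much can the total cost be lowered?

720

Current plan cost = 20·4 + 65·18 + 5·7 + 15·10 + 60·14 = 2275.
Optimal plan:
  Elko to Construction1: 20 × 4 = 80
  Lodi to Construction1: 5 × 18 = 90
  Lodi to Construction2: 5 × 7 = 35
  Lodi to Construction3: 75 × 10 = 750
  Boise to Construction1: 60 × 10 = 600
Optimal cost = 1555.
Saving = 2275 − 1555 = 720.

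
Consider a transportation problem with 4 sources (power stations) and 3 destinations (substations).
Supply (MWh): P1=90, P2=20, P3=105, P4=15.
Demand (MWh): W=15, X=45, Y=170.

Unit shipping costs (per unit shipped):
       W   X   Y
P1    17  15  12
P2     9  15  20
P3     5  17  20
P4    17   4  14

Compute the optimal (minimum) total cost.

One minimum-cost allocation:
  P1–Y: 90 × 12 = 1080
  P2–X: 20 × 15 = 300
  P3–W: 15 × 5 = 75
  P3–X: 10 × 17 = 170
  P3–Y: 80 × 20 = 1600
  P4–X: 15 × 4 = 60
Total = 1080 + 300 + 75 + 170 + 1600 + 60 = 3285.
(Supply check: P1 ships 90; P2 ships 20; P3 ships 105; P4 ships 15.)

3285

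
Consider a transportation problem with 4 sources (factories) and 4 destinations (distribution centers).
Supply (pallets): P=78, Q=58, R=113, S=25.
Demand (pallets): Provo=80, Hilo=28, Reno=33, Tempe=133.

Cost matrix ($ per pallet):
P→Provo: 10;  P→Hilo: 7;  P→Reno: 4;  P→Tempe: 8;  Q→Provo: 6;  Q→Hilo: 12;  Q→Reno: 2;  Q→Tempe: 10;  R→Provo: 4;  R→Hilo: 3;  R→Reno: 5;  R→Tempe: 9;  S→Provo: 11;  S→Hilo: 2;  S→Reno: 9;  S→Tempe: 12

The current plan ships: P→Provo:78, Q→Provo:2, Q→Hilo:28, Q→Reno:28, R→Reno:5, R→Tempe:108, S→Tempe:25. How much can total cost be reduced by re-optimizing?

892

Current plan cost = 78·10 + 2·6 + 28·12 + 28·2 + 5·5 + 108·9 + 25·12 = $2481.
Optimal plan:
  P to Tempe: 78 × $8 = $624
  Q to Reno: 33 × $2 = $66
  Q to Tempe: 25 × $10 = $250
  R to Provo: 80 × $4 = $320
  R to Hilo: 3 × $3 = $9
  R to Tempe: 30 × $9 = $270
  S to Hilo: 25 × $2 = $50
Optimal cost = $1589.
Saving = 2481 − 1589 = $892.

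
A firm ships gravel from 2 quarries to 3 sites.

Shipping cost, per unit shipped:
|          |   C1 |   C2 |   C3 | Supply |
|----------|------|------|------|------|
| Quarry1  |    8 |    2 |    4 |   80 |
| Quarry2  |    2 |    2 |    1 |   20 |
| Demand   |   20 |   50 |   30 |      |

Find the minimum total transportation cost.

260

One minimum-cost allocation:
  Quarry1 to C2: 50 × 2 = 100
  Quarry1 to C3: 30 × 4 = 120
  Quarry2 to C1: 20 × 2 = 40
Total = 100 + 120 + 40 = 260.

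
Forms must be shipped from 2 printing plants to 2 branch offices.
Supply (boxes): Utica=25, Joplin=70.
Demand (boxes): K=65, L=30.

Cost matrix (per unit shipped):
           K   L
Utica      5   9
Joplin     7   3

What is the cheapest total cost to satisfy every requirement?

Optimal allocation:
  Utica–K: 25 × 5 = 125
  Joplin–K: 40 × 7 = 280
  Joplin–L: 30 × 3 = 90
Total = 125 + 280 + 90 = 495.

495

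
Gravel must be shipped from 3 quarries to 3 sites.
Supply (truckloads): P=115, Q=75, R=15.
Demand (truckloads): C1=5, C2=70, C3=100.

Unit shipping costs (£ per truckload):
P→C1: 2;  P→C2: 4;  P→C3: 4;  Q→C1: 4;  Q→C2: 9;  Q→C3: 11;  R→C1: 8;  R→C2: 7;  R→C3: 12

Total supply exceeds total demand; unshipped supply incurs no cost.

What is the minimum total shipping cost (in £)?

945

An optimal shipping plan:
  P->C2: 15 truckloads
  P->C3: 100 truckloads
  Q->C1: 5 truckloads
  Q->C2: 40 truckloads
  R->C2: 15 truckloads
Total cost = £945.
(Supply check: P ships 115; Q ships 45; R ships 15.)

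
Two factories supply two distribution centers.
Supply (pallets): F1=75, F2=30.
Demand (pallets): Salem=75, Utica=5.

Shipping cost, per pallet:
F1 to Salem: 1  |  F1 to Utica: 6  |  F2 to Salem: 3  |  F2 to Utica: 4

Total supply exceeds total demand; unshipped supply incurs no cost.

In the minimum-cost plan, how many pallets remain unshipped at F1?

0

An optimal plan:
  F1–Salem: 75 × 1 = 75
  F2–Utica: 5 × 4 = 20
Total cost = 95.
F1 ships 75 of its 75, leaving 0.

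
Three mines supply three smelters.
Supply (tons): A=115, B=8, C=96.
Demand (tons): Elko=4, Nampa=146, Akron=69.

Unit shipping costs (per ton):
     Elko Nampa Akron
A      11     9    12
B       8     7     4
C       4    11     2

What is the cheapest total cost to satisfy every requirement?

1498

An optimal shipping plan:
  A->Nampa: 115 tons
  B->Nampa: 8 tons
  C->Elko: 4 tons
  C->Nampa: 23 tons
  C->Akron: 69 tons
Total cost = 1498.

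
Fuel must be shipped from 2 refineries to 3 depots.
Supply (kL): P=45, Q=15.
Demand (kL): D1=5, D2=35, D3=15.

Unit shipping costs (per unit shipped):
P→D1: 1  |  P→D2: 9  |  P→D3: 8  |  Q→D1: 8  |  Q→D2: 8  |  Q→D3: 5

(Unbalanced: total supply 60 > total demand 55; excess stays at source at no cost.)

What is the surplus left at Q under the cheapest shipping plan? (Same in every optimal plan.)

0

Minimum-cost shipments:
  P->D1: 5 × 1 = 5
  P->D2: 35 × 9 = 315
  Q->D3: 15 × 5 = 75
Total cost = 395.
Q ships 15 of its 15, leaving 0.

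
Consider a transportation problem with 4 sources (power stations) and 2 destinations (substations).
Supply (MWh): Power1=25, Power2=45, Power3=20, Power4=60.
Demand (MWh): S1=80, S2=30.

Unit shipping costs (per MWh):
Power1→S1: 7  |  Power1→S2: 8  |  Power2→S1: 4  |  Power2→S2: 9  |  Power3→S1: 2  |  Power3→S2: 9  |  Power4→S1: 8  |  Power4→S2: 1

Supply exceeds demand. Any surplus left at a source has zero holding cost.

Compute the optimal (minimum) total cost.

A cheapest plan:
  Power1→S1: 15 × 7 = 105
  Power2→S1: 45 × 4 = 180
  Power3→S1: 20 × 2 = 40
  Power4→S2: 30 × 1 = 30
Total = 105 + 180 + 40 + 30 = 355.

355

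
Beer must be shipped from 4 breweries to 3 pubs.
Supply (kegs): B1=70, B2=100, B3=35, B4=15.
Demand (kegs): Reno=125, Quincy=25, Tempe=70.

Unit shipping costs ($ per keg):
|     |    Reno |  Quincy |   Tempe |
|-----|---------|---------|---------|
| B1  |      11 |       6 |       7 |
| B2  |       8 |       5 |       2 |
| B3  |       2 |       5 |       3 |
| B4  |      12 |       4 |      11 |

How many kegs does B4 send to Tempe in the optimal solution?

0

Optimal shipments:
  B1->Reno: 60 × $11 = $660
  B1->Quincy: 10 × $6 = $60
  B2->Reno: 30 × $8 = $240
  B2->Tempe: 70 × $2 = $140
  B3->Reno: 35 × $2 = $70
  B4->Quincy: 15 × $4 = $60
Total cost = $1230.
The route B4→Tempe is not used.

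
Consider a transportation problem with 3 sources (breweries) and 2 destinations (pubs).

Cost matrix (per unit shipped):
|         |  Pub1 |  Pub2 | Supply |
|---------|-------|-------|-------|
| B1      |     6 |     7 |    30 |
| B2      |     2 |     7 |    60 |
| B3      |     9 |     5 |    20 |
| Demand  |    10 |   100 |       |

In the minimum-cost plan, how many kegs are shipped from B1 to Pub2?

Solving gives:
  B1–Pub2: 30 kegs
  B2–Pub1: 10 kegs
  B2–Pub2: 50 kegs
  B3–Pub2: 20 kegs
Total cost = 680.
So B1→Pub2 carries 30 kegs.

30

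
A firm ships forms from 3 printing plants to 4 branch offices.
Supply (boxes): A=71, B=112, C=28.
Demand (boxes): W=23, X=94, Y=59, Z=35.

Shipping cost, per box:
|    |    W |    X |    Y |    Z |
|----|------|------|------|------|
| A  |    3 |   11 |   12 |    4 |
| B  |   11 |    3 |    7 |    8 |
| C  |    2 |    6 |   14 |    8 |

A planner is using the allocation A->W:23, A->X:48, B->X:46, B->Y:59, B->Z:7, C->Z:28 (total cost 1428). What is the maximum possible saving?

375

Current plan cost = 23·3 + 48·11 + 46·3 + 59·7 + 7·8 + 28·8 = 1428.
Optimal plan:
  A→W: 23 × 3 = 69
  A→Y: 13 × 12 = 156
  A→Z: 35 × 4 = 140
  B→X: 66 × 3 = 198
  B→Y: 46 × 7 = 322
  C→X: 28 × 6 = 168
Optimal cost = 1053.
Saving = 1428 − 1053 = 375.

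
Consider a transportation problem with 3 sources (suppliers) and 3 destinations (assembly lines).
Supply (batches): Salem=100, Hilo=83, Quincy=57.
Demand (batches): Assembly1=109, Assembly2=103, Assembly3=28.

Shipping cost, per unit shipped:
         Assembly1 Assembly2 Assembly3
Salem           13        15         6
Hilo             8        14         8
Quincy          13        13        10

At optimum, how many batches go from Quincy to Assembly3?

0

The minimum-cost plan:
  Salem->Assembly1: 26 × 13 = 338
  Salem->Assembly2: 46 × 15 = 690
  Salem->Assembly3: 28 × 6 = 168
  Hilo->Assembly1: 83 × 8 = 664
  Quincy->Assembly2: 57 × 13 = 741
Total cost = 2601.
The route Quincy→Assembly3 is not used.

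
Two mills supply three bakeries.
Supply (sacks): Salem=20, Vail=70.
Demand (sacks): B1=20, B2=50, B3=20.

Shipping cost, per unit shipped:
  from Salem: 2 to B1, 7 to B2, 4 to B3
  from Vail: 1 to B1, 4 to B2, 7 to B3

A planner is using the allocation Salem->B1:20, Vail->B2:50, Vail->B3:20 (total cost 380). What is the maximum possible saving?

80

Current plan cost = 20·2 + 50·4 + 20·7 = 380.
Optimal plan:
  Salem->B3: 20 × 4 = 80
  Vail->B1: 20 × 1 = 20
  Vail->B2: 50 × 4 = 200
Optimal cost = 300.
Saving = 380 − 300 = 80.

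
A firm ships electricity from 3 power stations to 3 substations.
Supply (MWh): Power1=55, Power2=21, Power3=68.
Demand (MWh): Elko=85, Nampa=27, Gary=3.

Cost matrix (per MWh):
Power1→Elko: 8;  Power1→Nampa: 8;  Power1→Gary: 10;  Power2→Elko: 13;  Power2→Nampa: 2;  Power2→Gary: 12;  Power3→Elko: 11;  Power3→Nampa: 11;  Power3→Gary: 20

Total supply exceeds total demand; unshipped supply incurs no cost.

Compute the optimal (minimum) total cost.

One minimum-cost allocation:
  Power1→Elko: 46 × 8 = 368
  Power1→Nampa: 6 × 8 = 48
  Power1→Gary: 3 × 10 = 30
  Power2→Nampa: 21 × 2 = 42
  Power3→Elko: 39 × 11 = 429
Total = 368 + 48 + 30 + 42 + 429 = 917.
(Supply check: Power1 ships 55; Power2 ships 21; Power3 ships 39.)

917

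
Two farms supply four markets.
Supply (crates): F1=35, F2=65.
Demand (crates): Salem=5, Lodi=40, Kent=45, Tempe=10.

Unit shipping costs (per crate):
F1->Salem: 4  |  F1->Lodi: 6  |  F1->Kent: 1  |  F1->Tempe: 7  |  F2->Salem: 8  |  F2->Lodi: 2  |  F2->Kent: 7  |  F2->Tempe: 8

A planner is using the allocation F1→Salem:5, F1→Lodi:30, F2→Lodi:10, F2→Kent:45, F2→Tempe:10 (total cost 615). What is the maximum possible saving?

Current plan cost = 5·4 + 30·6 + 10·2 + 45·7 + 10·8 = 615.
Optimal plan:
  F1 to Kent: 35 crates
  F2 to Salem: 5 crates
  F2 to Lodi: 40 crates
  F2 to Kent: 10 crates
  F2 to Tempe: 10 crates
Optimal cost = 305.
Saving = 615 − 305 = 310.

310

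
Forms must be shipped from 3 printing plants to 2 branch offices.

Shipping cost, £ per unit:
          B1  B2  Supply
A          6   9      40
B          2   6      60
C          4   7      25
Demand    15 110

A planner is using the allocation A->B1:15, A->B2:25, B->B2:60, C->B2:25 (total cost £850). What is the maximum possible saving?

15

Current plan cost = 15·6 + 25·9 + 60·6 + 25·7 = £850.
Optimal plan:
  A->B2: 40 × £9 = £360
  B->B1: 15 × £2 = £30
  B->B2: 45 × £6 = £270
  C->B2: 25 × £7 = £175
Optimal cost = £835.
Saving = 850 − 835 = £15.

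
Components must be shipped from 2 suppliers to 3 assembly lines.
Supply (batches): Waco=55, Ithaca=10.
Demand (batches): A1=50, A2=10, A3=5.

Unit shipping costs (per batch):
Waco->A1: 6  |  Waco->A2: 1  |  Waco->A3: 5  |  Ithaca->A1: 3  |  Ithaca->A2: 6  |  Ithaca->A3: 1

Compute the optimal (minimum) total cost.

300

Optimal allocation:
  Waco–A1: 45 × 6 = 270
  Waco–A2: 10 × 1 = 10
  Ithaca–A1: 5 × 3 = 15
  Ithaca–A3: 5 × 1 = 5
Total = 270 + 10 + 15 + 5 = 300.
(Supply check: Waco ships 55; Ithaca ships 10.)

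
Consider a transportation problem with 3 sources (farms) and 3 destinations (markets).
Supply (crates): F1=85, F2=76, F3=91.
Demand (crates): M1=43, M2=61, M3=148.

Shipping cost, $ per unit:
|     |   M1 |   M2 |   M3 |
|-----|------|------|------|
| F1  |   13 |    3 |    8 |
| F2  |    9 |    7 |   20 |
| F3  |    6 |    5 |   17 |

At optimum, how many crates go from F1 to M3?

Solving gives:
  F1 to M3: 85 × $8 = $680
  F2 to M2: 61 × $7 = $427
  F2 to M3: 15 × $20 = $300
  F3 to M1: 43 × $6 = $258
  F3 to M3: 48 × $17 = $816
Total cost = $2481.
So F1→M3 carries 85 crates.

85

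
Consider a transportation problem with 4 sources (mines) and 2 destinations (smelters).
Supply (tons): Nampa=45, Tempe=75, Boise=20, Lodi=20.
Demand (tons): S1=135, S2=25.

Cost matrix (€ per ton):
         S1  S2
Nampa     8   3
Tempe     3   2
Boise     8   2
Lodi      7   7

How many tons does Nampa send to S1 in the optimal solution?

40

The minimum-cost plan:
  Nampa to S1: 40 × €8 = €320
  Nampa to S2: 5 × €3 = €15
  Tempe to S1: 75 × €3 = €225
  Boise to S2: 20 × €2 = €40
  Lodi to S1: 20 × €7 = €140
Total cost = €740.
So Nampa→S1 carries 40 tons.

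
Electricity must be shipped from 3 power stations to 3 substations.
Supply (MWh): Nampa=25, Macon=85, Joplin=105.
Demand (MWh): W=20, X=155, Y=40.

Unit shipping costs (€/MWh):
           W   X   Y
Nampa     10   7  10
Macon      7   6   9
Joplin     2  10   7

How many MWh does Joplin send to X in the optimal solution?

45

The minimum-cost plan:
  Nampa to X: 25 × €7 = €175
  Macon to X: 85 × €6 = €510
  Joplin to W: 20 × €2 = €40
  Joplin to X: 45 × €10 = €450
  Joplin to Y: 40 × €7 = €280
Total cost = €1455.
So Joplin→X carries 45 MWh.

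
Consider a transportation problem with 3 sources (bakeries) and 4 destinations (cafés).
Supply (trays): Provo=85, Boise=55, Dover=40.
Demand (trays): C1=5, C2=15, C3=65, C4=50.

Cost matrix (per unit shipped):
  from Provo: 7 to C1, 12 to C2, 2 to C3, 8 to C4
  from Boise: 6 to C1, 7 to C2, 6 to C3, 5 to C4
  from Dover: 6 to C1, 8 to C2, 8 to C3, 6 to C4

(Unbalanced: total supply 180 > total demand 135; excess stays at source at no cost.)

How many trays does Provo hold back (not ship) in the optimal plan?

20

Minimum-cost shipments:
  Provo->C3: 65 × 2 = 130
  Boise->C2: 15 × 7 = 105
  Boise->C4: 40 × 5 = 200
  Dover->C1: 5 × 6 = 30
  Dover->C4: 10 × 6 = 60
Total cost = 525.
Provo ships 65 of its 85, leaving 20.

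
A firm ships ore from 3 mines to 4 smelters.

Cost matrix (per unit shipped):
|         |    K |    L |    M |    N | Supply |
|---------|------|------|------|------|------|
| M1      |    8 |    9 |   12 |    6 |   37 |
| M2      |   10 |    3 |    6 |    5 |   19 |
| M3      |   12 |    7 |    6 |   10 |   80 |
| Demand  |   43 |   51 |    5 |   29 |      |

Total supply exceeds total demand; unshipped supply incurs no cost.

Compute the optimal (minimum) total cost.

950

One minimum-cost allocation:
  M1→K: 37 × 8 = 296
  M2→N: 19 × 5 = 95
  M3→K: 6 × 12 = 72
  M3→L: 51 × 7 = 357
  M3→M: 5 × 6 = 30
  M3→N: 10 × 10 = 100
Total = 296 + 95 + 72 + 357 + 30 + 100 = 950.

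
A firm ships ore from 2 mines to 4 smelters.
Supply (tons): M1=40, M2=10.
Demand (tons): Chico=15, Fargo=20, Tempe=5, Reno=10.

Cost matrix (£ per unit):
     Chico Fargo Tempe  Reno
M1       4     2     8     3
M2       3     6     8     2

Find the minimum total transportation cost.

A cheapest plan:
  M1–Chico: 5 tons
  M1–Fargo: 20 tons
  M1–Tempe: 5 tons
  M1–Reno: 10 tons
  M2–Chico: 10 tons
Total cost = £160.

160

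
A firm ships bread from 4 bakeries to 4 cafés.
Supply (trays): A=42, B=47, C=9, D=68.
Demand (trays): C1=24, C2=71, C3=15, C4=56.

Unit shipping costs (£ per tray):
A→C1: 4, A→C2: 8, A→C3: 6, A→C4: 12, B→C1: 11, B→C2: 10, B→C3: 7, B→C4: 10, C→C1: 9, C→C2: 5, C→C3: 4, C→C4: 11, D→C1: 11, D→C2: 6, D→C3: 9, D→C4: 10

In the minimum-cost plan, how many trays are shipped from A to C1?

Optimal shipments:
  A->C1: 24 × £4 = £96
  A->C3: 15 × £6 = £90
  A->C4: 3 × £12 = £36
  B->C4: 47 × £10 = £470
  C->C2: 9 × £5 = £45
  D->C2: 62 × £6 = £372
  D->C4: 6 × £10 = £60
Total cost = £1169.
So A→C1 carries 24 trays.

24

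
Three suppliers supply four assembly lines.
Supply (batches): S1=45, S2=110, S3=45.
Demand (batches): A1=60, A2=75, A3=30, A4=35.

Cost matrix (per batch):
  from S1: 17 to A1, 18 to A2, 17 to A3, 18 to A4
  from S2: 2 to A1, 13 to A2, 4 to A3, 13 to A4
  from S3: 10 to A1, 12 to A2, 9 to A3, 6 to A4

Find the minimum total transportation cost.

A cheapest plan:
  S1–A2: 45 × 18 = 810
  S2–A1: 60 × 2 = 120
  S2–A2: 20 × 13 = 260
  S2–A3: 30 × 4 = 120
  S3–A2: 10 × 12 = 120
  S3–A4: 35 × 6 = 210
Total = 810 + 120 + 260 + 120 + 120 + 210 = 1640.
(Supply check: S1 ships 45; S2 ships 110; S3 ships 45.)

1640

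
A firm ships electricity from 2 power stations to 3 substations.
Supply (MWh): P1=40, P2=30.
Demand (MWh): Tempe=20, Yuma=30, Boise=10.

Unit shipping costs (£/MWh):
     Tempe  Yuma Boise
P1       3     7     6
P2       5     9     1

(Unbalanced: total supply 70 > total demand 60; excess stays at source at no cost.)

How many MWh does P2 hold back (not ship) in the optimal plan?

10

An optimal plan:
  P1–Tempe: 20 × £3 = £60
  P1–Yuma: 20 × £7 = £140
  P2–Yuma: 10 × £9 = £90
  P2–Boise: 10 × £1 = £10
Total cost = £300.
P2 ships 20 of its 30, leaving 10.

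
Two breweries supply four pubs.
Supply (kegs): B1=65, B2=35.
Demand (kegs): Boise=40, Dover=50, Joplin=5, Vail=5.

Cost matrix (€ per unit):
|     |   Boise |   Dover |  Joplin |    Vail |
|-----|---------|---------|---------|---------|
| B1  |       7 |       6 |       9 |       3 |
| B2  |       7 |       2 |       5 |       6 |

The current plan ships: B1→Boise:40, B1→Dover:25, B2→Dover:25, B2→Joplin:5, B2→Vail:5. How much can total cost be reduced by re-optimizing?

Current plan cost = 40·7 + 25·6 + 25·2 + 5·5 + 5·6 = €535.
Optimal plan:
  B1 to Boise: 40 kegs
  B1 to Dover: 15 kegs
  B1 to Joplin: 5 kegs
  B1 to Vail: 5 kegs
  B2 to Dover: 35 kegs
Optimal cost = €500.
Saving = 535 − 500 = €35.

35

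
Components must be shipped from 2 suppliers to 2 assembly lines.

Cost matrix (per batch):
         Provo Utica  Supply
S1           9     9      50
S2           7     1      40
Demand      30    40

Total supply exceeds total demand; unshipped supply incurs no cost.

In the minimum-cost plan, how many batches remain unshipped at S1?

20

Minimum-cost shipments:
  S1→Provo: 30 batches
  S2→Utica: 40 batches
Total cost = 310.
S1 ships 30 of its 50, leaving 20.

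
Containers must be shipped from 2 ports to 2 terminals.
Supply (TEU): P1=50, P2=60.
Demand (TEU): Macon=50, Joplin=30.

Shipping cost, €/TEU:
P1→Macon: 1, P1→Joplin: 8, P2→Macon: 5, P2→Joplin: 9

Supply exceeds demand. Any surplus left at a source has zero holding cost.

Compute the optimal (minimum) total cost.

320

An optimal shipping plan:
  P1–Macon: 50 × €1 = €50
  P2–Joplin: 30 × €9 = €270
Total = 50 + 270 = €320.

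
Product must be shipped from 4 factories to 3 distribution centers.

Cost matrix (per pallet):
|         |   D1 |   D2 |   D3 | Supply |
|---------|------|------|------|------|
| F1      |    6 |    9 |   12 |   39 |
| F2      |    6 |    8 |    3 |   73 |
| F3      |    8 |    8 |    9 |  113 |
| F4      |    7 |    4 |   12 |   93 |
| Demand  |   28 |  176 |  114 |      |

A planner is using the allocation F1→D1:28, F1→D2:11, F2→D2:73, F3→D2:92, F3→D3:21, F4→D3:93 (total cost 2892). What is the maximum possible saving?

1089

Current plan cost = 28·6 + 11·9 + 73·8 + 92·8 + 21·9 + 93·12 = 2892.
Optimal plan:
  F1 to D1: 28 × 6 = 168
  F1 to D2: 11 × 9 = 99
  F2 to D3: 73 × 3 = 219
  F3 to D2: 72 × 8 = 576
  F3 to D3: 41 × 9 = 369
  F4 to D2: 93 × 4 = 372
Optimal cost = 1803.
Saving = 2892 − 1803 = 1089.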